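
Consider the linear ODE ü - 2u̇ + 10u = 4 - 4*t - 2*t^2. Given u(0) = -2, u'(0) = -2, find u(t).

Characteristic equation r² - 2r + 10 = 0 has discriminant (-2)² - 4·(10) = -36 < 0, so r = 1 ± 3i.
Hence u_h = C1*cos(3*t)*exp(t) + C2*exp(t)*sin(3*t).
For the particular solution try u_p = A0 + A1*t + A2*t^2. Substituting and matching coefficients of each power of t gives A0 = 43/125, A1 = -12/25, A2 = -1/5, so u_p = 43/125 - 12*t/25 - t^2/5.
General solution: u = 43/125 - 12*t/25 - t^2/5 + C1*cos(3*t)*exp(t) + C2*exp(t)*sin(3*t).
Apply the initial conditions: u(0) = 43/125 + C1 = -2 and u'(0) = -12/25 + C1 + 3*C2 = -2. Solving gives C1 = -293/125, C2 = 103/375.

u = 43/125 - 12*t/25 - t**2/5 - 293*cos(3*t)*exp(t)/125 + 103*exp(t)*sin(3*t)/375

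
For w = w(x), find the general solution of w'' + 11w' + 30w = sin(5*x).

Characteristic equation r² + 11r + 30 = 0 factors as (r + 5)(r + 6) = 0, so r = -5, -6.
Hence w_h = C1*exp(-5*x) + C2*exp(-6*x).
Try w_p = A*cos(5*x) + B*sin(5*x). Substituting and equating the coefficients of cos(5x) and sin(5x) gives A = -11/610, B = 1/610, so w_p = -11*cos(5*x)/610 + sin(5*x)/610.

w = -11*cos(5*x)/610 + sin(5*x)/610 + C1*exp(-5*x) + C2*exp(-6*x)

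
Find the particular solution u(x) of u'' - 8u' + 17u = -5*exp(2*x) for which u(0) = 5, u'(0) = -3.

u = -exp(2*x) - 25*exp(4*x)*sin(x) + 6*cos(x)*exp(4*x)

Characteristic equation r² - 8r + 17 = 0 has discriminant (-8)² - 4·(17) = -4 < 0, so r = 4 ± i.
Hence u_h = C1*cos(x)*exp(4*x) + C2*exp(4*x)*sin(x).
Try u_p = A*exp(2*x). Substituting into the equation and dividing by exp(2*x) gives A = -1, so u_p = -exp(2*x).
General solution: u = -exp(2*x) + C1*cos(x)*exp(4*x) + C2*exp(4*x)*sin(x).
Apply the initial conditions: u(0) = -1 + C1 = 5 and u'(0) = -2 + C2 + 4*C1 = -3. Solving gives C1 = 6, C2 = -25.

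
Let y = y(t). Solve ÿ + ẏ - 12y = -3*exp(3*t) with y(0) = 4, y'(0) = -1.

y = 88*exp(-4*t)/49 + 108*exp(3*t)/49 - 3*t*exp(3*t)/7

Characteristic equation r² + r - 12 = 0 factors as (r - 3)(r + 4) = 0, so r = 3, -4.
Hence y_h = C1*exp(3*t) + C2*exp(-4*t).
Since exp(3*t) solves the homogeneous equation (r = 3 is a root of multiplicity 1), multiply the trial by t. Try y_p = A*t*exp(3*t). Substituting into the equation and dividing by exp(3*t) gives A = -3/7, so y_p = -3*t*exp(3*t)/7.
General solution: y = C1*exp(3*t) + C2*exp(-4*t) - 3*t*exp(3*t)/7.
Apply the initial conditions: y(0) = C1 + C2 = 4 and y'(0) = -3/7 - 4*C2 + 3*C1 = -1. Solving gives C1 = 108/49, C2 = 88/49.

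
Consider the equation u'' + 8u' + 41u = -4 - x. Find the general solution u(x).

Characteristic equation r² + 8r + 41 = 0 has discriminant (8)² - 4·(41) = -100 < 0, so r = -4 ± 5i.
Hence u_h = C1*cos(5*x)*exp(-4*x) + C2*exp(-4*x)*sin(5*x).
For the particular solution try u_p = A0 + A1*x. Substituting and matching coefficients of each power of x gives A0 = -156/1681, A1 = -1/41, so u_p = -156/1681 - x/41.

u = -156/1681 - x/41 + C1*cos(5*x)*exp(-4*x) + C2*exp(-4*x)*sin(5*x)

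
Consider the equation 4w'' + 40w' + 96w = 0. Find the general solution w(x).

Divide through by 4: w'' + 10w' + 24w = 0.
Characteristic equation r² + 10r + 24 = 0 factors as (r + 6)(r + 4) = 0, so r = -6, -4.
Hence w_h = C1*exp(-6*x) + C2*exp(-4*x).

w = C1*exp(-6*x) + C2*exp(-4*x)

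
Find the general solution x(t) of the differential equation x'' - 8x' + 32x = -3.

Characteristic equation r² - 8r + 32 = 0 has discriminant (-8)² - 4·(32) = -64 < 0, so r = 4 ± 4i.
Hence x_h = C1*cos(4*t)*exp(4*t) + C2*exp(4*t)*sin(4*t).
For the particular solution try x_p = A0. Substituting and matching coefficients of each power of t gives A0 = -3/32, so x_p = -3/32.

x = -3/32 + C1*cos(4*t)*exp(4*t) + C2*exp(4*t)*sin(4*t)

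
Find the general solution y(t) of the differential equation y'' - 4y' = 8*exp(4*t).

y = C2 + C1*exp(4*t) + 2*t*exp(4*t)

Characteristic equation r² - 4r = 0 factors as (r - 4)r = 0, so r = 4, 0.
Hence y_h = C1*exp(4*t) + C2.
Since exp(4*t) solves the homogeneous equation (r = 4 is a root of multiplicity 1), multiply the trial by t. Try y_p = A*t*exp(4*t). Substituting into the equation and dividing by exp(4*t) gives A = 2, so y_p = 2*t*exp(4*t).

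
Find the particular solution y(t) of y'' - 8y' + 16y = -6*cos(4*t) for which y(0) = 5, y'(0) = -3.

y = 5*exp(4*t) + 3*sin(4*t)/16 - 95*t*exp(4*t)/4

Characteristic equation r² - 8r + 16 = 0 has discriminant (-8)² - 4·(16) = 0, so r = 4 is a repeated root.
Hence y_h = (C1 + C2*t)*exp(4*t).
Try y_p = A*cos(4*t) + B*sin(4*t). Substituting and equating the coefficients of cos(4t) and sin(4t) gives A = 0, B = 3/16, so y_p = 3*sin(4*t)/16.
General solution: y = 3*sin(4*t)/16 + C1*exp(4*t) + C2*t*exp(4*t).
Apply the initial conditions: y(0) = C1 = 5 and y'(0) = 3/4 + C2 + 4*C1 = -3. Solving gives C1 = 5, C2 = -95/4.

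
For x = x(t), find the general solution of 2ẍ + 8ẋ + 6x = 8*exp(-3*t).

Divide through by 2: x'' + 4x' + 3x = 4*exp(-3*t).
Characteristic equation r² + 4r + 3 = 0 factors as (r + 1)(r + 3) = 0, so r = -1, -3.
Hence x_h = C1*exp(-t) + C2*exp(-3*t).
Since exp(-3*t) solves the homogeneous equation (r = -3 is a root of multiplicity 1), multiply the trial by t. Try x_p = A*t*exp(-3*t). Substituting into the equation and dividing by exp(-3*t) gives A = -2, so x_p = -2*t*exp(-3*t).

x = C1*exp(-t) + C2*exp(-3*t) - 2*t*exp(-3*t)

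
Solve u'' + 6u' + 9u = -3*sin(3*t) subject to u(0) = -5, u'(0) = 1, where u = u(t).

Characteristic equation r² + 6r + 9 = 0 has discriminant (6)² - 4·(9) = 0, so r = -3 is a repeated root.
Hence u_h = (C1 + C2*t)*exp(-3*t).
Try u_p = A*cos(3*t) + B*sin(3*t). Substituting and equating the coefficients of cos(3t) and sin(3t) gives A = 1/6, B = 0, so u_p = cos(3*t)/6.
General solution: u = cos(3*t)/6 + C1*exp(-3*t) + C2*t*exp(-3*t).
Apply the initial conditions: u(0) = 1/6 + C1 = -5 and u'(0) = C2 - 3*C1 = 1. Solving gives C1 = -31/6, C2 = -29/2.

u = -31*exp(-3*t)/6 + cos(3*t)/6 - 29*t*exp(-3*t)/2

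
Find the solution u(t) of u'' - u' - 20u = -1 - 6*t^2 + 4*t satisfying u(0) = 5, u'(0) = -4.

u = 183/2000 - 23*t/100 + 3*t**2/10 + 151*exp(-4*t)/48 + 661*exp(5*t)/375

Characteristic equation r² - r - 20 = 0 factors as (r + 4)(r - 5) = 0, so r = -4, 5.
Hence u_h = C1*exp(-4*t) + C2*exp(5*t).
For the particular solution try u_p = A0 + A1*t + A2*t^2. Substituting and matching coefficients of each power of t gives A0 = 183/2000, A1 = -23/100, A2 = 3/10, so u_p = 183/2000 - 23*t/100 + 3*t^2/10.
General solution: u = 183/2000 - 23*t/100 + 3*t^2/10 + C1*exp(-4*t) + C2*exp(5*t).
Apply the initial conditions: u(0) = 183/2000 + C1 + C2 = 5 and u'(0) = -23/100 - 4*C1 + 5*C2 = -4. Solving gives C1 = 151/48, C2 = 661/375.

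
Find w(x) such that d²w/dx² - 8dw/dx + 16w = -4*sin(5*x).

Characteristic equation r² - 8r + 16 = 0 has discriminant (-8)² - 4·(16) = 0, so r = 4 is a repeated root.
Hence w_h = (C1 + C2*x)*exp(4*x).
Try w_p = A*cos(5*x) + B*sin(5*x). Substituting and equating the coefficients of cos(5x) and sin(5x) gives A = -160/1681, B = 36/1681, so w_p = -160*cos(5*x)/1681 + 36*sin(5*x)/1681.

w = -160*cos(5*x)/1681 + 36*sin(5*x)/1681 + C1*exp(4*x) + C2*x*exp(4*x)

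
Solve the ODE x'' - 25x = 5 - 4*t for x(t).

Characteristic equation r² - 25 = 0 factors as (r - 5)(r + 5) = 0, so r = 5, -5.
Hence x_h = C1*exp(5*t) + C2*exp(-5*t).
For the particular solution try x_p = A0 + A1*t. Substituting and matching coefficients of each power of t gives A0 = -1/5, A1 = 4/25, so x_p = -1/5 + 4*t/25.

x = -1/5 + 4*t/25 + C1*exp(5*t) + C2*exp(-5*t)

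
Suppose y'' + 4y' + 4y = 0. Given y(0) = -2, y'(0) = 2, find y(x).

Characteristic equation r² + 4r + 4 = 0 has discriminant (4)² - 4·(4) = 0, so r = -2 is a repeated root.
Hence y_h = (C1 + C2*x)*exp(-2*x).
Apply the initial conditions: y(0) = C1 = -2 and y'(0) = C2 - 2*C1 = 2. Solving gives C1 = -2, C2 = -2.

y = -2*exp(-2*x) - 2*x*exp(-2*x)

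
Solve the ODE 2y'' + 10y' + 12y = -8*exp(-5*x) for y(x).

Divide through by 2: y'' + 5y' + 6y = -4*exp(-5*x).
Characteristic equation r² + 5r + 6 = 0 factors as (r + 2)(r + 3) = 0, so r = -2, -3.
Hence y_h = C1*exp(-2*x) + C2*exp(-3*x).
Try y_p = A*exp(-5*x). Substituting into the equation and dividing by exp(-5*x) gives A = -2/3, so y_p = -2*exp(-5*x)/3.

y = -2*exp(-5*x)/3 + C1*exp(-2*x) + C2*exp(-3*x)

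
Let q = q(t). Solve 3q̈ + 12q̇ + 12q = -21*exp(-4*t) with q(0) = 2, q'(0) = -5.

q = -7*exp(-4*t)/4 + 15*exp(-2*t)/4 - 9*t*exp(-2*t)/2

Divide through by 3: q'' + 4q' + 4q = -7*exp(-4*t).
Characteristic equation r² + 4r + 4 = 0 has discriminant (4)² - 4·(4) = 0, so r = -2 is a repeated root.
Hence q_h = (C1 + C2*t)*exp(-2*t).
Try q_p = A*exp(-4*t). Substituting into the equation and dividing by exp(-4*t) gives A = -7/4, so q_p = -7*exp(-4*t)/4.
General solution: q = -7*exp(-4*t)/4 + C1*exp(-2*t) + C2*t*exp(-2*t).
Apply the initial conditions: q(0) = -7/4 + C1 = 2 and q'(0) = 7 + C2 - 2*C1 = -5. Solving gives C1 = 15/4, C2 = -9/2.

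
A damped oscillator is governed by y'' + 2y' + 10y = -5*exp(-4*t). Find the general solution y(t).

y = -5*exp(-4*t)/18 + C1*cos(3*t)*exp(-t) + C2*exp(-t)*sin(3*t)

Characteristic equation r² + 2r + 10 = 0 has discriminant (2)² - 4·(10) = -36 < 0, so r = -1 ± 3i.
Hence y_h = C1*cos(3*t)*exp(-t) + C2*exp(-t)*sin(3*t).
Try y_p = A*exp(-4*t). Substituting into the equation and dividing by exp(-4*t) gives A = -5/18, so y_p = -5*exp(-4*t)/18.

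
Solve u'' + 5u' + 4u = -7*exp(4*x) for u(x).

u = -7*exp(4*x)/40 + C1*exp(-x) + C2*exp(-4*x)

Characteristic equation r² + 5r + 4 = 0 factors as (r + 1)(r + 4) = 0, so r = -1, -4.
Hence u_h = C1*exp(-x) + C2*exp(-4*x).
Try u_p = A*exp(4*x). Substituting into the equation and dividing by exp(4*x) gives A = -7/40, so u_p = -7*exp(4*x)/40.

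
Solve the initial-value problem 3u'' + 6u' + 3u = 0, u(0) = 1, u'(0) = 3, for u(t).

Divide through by 3: u'' + 2u' + u = 0.
Characteristic equation r² + 2r + 1 = 0 has discriminant (2)² - 4·(1) = 0, so r = -1 is a repeated root.
Hence u_h = (C1 + C2*t)*exp(-t).
Apply the initial conditions: u(0) = C1 = 1 and u'(0) = C2 - C1 = 3. Solving gives C1 = 1, C2 = 4.

u = 4*t*exp(-t) + exp(-t)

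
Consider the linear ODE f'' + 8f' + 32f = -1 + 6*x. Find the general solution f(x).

Characteristic equation r² + 8r + 32 = 0 has discriminant (8)² - 4·(32) = -64 < 0, so r = -4 ± 4i.
Hence f_h = C1*cos(4*x)*exp(-4*x) + C2*exp(-4*x)*sin(4*x).
For the particular solution try f_p = A0 + A1*x. Substituting and matching coefficients of each power of x gives A0 = -5/64, A1 = 3/16, so f_p = -5/64 + 3*x/16.

f = -5/64 + 3*x/16 + C1*cos(4*x)*exp(-4*x) + C2*exp(-4*x)*sin(4*x)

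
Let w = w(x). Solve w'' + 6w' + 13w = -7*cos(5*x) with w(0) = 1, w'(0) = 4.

w = -35*sin(5*x)/174 + 7*cos(5*x)/87 + 80*cos(2*x)*exp(-3*x)/87 + 1351*exp(-3*x)*sin(2*x)/348

Characteristic equation r² + 6r + 13 = 0 has discriminant (6)² - 4·(13) = -16 < 0, so r = -3 ± 2i.
Hence w_h = C1*cos(2*x)*exp(-3*x) + C2*exp(-3*x)*sin(2*x).
Try w_p = A*cos(5*x) + B*sin(5*x). Substituting and equating the coefficients of cos(5x) and sin(5x) gives A = 7/87, B = -35/174, so w_p = -35*sin(5*x)/174 + 7*cos(5*x)/87.
General solution: w = -35*sin(5*x)/174 + 7*cos(5*x)/87 + C1*cos(2*x)*exp(-3*x) + C2*exp(-3*x)*sin(2*x).
Apply the initial conditions: w(0) = 7/87 + C1 = 1 and w'(0) = -175/174 - 3*C1 + 2*C2 = 4. Solving gives C1 = 80/87, C2 = 1351/348.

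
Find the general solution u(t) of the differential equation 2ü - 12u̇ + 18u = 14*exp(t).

Divide through by 2: u'' - 6u' + 9u = 7*exp(t).
Characteristic equation r² - 6r + 9 = 0 has discriminant (-6)² - 4·(9) = 0, so r = 3 is a repeated root.
Hence u_h = (C1 + C2*t)*exp(3*t).
Try u_p = A*exp(t). Substituting into the equation and dividing by exp(t) gives A = 7/4, so u_p = 7*exp(t)/4.

u = 7*exp(t)/4 + C1*exp(3*t) + C2*t*exp(3*t)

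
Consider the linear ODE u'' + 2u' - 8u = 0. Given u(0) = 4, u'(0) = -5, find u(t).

u = 11*exp(2*t)/6 + 13*exp(-4*t)/6

Characteristic equation r² + 2r - 8 = 0 factors as (r - 2)(r + 4) = 0, so r = 2, -4.
Hence u_h = C1*exp(2*t) + C2*exp(-4*t).
Apply the initial conditions: u(0) = C1 + C2 = 4 and u'(0) = -4*C2 + 2*C1 = -5. Solving gives C1 = 11/6, C2 = 13/6.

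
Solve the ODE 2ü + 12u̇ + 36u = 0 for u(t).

u = C1*cos(3*t)*exp(-3*t) + C2*exp(-3*t)*sin(3*t)

Divide through by 2: u'' + 6u' + 18u = 0.
Characteristic equation r² + 6r + 18 = 0 has discriminant (6)² - 4·(18) = -36 < 0, so r = -3 ± 3i.
Hence u_h = C1*cos(3*t)*exp(-3*t) + C2*exp(-3*t)*sin(3*t).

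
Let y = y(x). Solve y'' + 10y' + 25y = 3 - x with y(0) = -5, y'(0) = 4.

y = 17/125 - 642*exp(-5*x)/125 - x/25 - 541*x*exp(-5*x)/25

Characteristic equation r² + 10r + 25 = 0 has discriminant (10)² - 4·(25) = 0, so r = -5 is a repeated root.
Hence y_h = (C1 + C2*x)*exp(-5*x).
For the particular solution try y_p = A0 + A1*x. Substituting and matching coefficients of each power of x gives A0 = 17/125, A1 = -1/25, so y_p = 17/125 - x/25.
General solution: y = 17/125 - x/25 + C1*exp(-5*x) + C2*x*exp(-5*x).
Apply the initial conditions: y(0) = 17/125 + C1 = -5 and y'(0) = -1/25 + C2 - 5*C1 = 4. Solving gives C1 = -642/125, C2 = -541/25.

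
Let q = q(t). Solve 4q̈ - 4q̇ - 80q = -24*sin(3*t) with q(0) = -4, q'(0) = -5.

Divide through by 4: q'' - q' - 20q = -6*sin(3*t).
Characteristic equation r² - r - 20 = 0 factors as (r + 4)(r - 5) = 0, so r = -4, 5.
Hence q_h = C1*exp(-4*t) + C2*exp(5*t).
Try q_p = A*cos(3*t) + B*sin(3*t). Substituting and equating the coefficients of cos(3t) and sin(3t) gives A = -9/425, B = 87/425, so q_p = -9*cos(3*t)/425 + 87*sin(3*t)/425.
General solution: q = -9*cos(3*t)/425 + 87*sin(3*t)/425 + C1*exp(-4*t) + C2*exp(5*t).
Apply the initial conditions: q(0) = -9/425 + C1 + C2 = -4 and q'(0) = 261/425 - 4*C1 + 5*C2 = -5. Solving gives C1 = -119/75, C2 = -122/51.

q = -122*exp(5*t)/51 - 119*exp(-4*t)/75 - 9*cos(3*t)/425 + 87*sin(3*t)/425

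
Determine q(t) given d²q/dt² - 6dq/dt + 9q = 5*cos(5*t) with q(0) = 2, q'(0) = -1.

q = -75*sin(5*t)/578 - 20*cos(5*t)/289 + 598*exp(3*t)/289 - 223*t*exp(3*t)/34

Characteristic equation r² - 6r + 9 = 0 has discriminant (-6)² - 4·(9) = 0, so r = 3 is a repeated root.
Hence q_h = (C1 + C2*t)*exp(3*t).
Try q_p = A*cos(5*t) + B*sin(5*t). Substituting and equating the coefficients of cos(5t) and sin(5t) gives A = -20/289, B = -75/578, so q_p = -75*sin(5*t)/578 - 20*cos(5*t)/289.
General solution: q = -75*sin(5*t)/578 - 20*cos(5*t)/289 + C1*exp(3*t) + C2*t*exp(3*t).
Apply the initial conditions: q(0) = -20/289 + C1 = 2 and q'(0) = -375/578 + C2 + 3*C1 = -1. Solving gives C1 = 598/289, C2 = -223/34.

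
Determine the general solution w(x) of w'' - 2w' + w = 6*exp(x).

w = C1*exp(x) + 3*x**2*exp(x) + C2*x*exp(x)

Characteristic equation r² - 2r + 1 = 0 has discriminant (-2)² - 4·(1) = 0, so r = 1 is a repeated root.
Hence w_h = (C1 + C2*x)*exp(x).
Since exp(x) solves the homogeneous equation (r = 1 is a root of multiplicity 2), multiply the trial by x^2. Try w_p = A*x^2*exp(x). Substituting into the equation and dividing by exp(x) gives A = 3, so w_p = 3*x^2*exp(x).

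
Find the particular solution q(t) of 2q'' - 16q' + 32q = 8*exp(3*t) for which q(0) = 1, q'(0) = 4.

q = -3*exp(4*t) + 4*exp(3*t) + 4*t*exp(4*t)

Divide through by 2: q'' - 8q' + 16q = 4*exp(3*t).
Characteristic equation r² - 8r + 16 = 0 has discriminant (-8)² - 4·(16) = 0, so r = 4 is a repeated root.
Hence q_h = (C1 + C2*t)*exp(4*t).
Try q_p = A*exp(3*t). Substituting into the equation and dividing by exp(3*t) gives A = 4, so q_p = 4*exp(3*t).
General solution: q = 4*exp(3*t) + C1*exp(4*t) + C2*t*exp(4*t).
Apply the initial conditions: q(0) = 4 + C1 = 1 and q'(0) = 12 + C2 + 4*C1 = 4. Solving gives C1 = -3, C2 = 4.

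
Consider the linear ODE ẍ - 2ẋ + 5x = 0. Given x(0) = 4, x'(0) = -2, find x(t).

x = -3*exp(t)*sin(2*t) + 4*cos(2*t)*exp(t)

Characteristic equation r² - 2r + 5 = 0 has discriminant (-2)² - 4·(5) = -16 < 0, so r = 1 ± 2i.
Hence x_h = C1*cos(2*t)*exp(t) + C2*exp(t)*sin(2*t).
Apply the initial conditions: x(0) = C1 = 4 and x'(0) = C1 + 2*C2 = -2. Solving gives C1 = 4, C2 = -3.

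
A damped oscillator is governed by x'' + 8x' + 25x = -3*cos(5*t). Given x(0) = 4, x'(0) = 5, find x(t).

x = -3*sin(5*t)/40 + 4*cos(3*t)*exp(-4*t) + 57*exp(-4*t)*sin(3*t)/8

Characteristic equation r² + 8r + 25 = 0 has discriminant (8)² - 4·(25) = -36 < 0, so r = -4 ± 3i.
Hence x_h = C1*cos(3*t)*exp(-4*t) + C2*exp(-4*t)*sin(3*t).
Try x_p = A*cos(5*t) + B*sin(5*t). Substituting and equating the coefficients of cos(5t) and sin(5t) gives A = 0, B = -3/40, so x_p = -3*sin(5*t)/40.
General solution: x = -3*sin(5*t)/40 + C1*cos(3*t)*exp(-4*t) + C2*exp(-4*t)*sin(3*t).
Apply the initial conditions: x(0) = C1 = 4 and x'(0) = -3/8 - 4*C1 + 3*C2 = 5. Solving gives C1 = 4, C2 = 57/8.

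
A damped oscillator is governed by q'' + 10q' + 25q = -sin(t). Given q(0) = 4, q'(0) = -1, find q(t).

q = -6*sin(t)/169 + 5*cos(t)/338 + 1347*exp(-5*t)/338 + 493*t*exp(-5*t)/26

Characteristic equation r² + 10r + 25 = 0 has discriminant (10)² - 4·(25) = 0, so r = -5 is a repeated root.
Hence q_h = (C1 + C2*t)*exp(-5*t).
Try q_p = A*cos(t) + B*sin(t). Substituting and equating the coefficients of cos(t) and sin(t) gives A = 5/338, B = -6/169, so q_p = -6*sin(t)/169 + 5*cos(t)/338.
General solution: q = -6*sin(t)/169 + 5*cos(t)/338 + C1*exp(-5*t) + C2*t*exp(-5*t).
Apply the initial conditions: q(0) = 5/338 + C1 = 4 and q'(0) = -6/169 + C2 - 5*C1 = -1. Solving gives C1 = 1347/338, C2 = 493/26.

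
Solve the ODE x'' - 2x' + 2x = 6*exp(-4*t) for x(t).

Characteristic equation r² - 2r + 2 = 0 has discriminant (-2)² - 4·(2) = -4 < 0, so r = 1 ± i.
Hence x_h = C1*cos(t)*exp(t) + C2*exp(t)*sin(t).
Try x_p = A*exp(-4*t). Substituting into the equation and dividing by exp(-4*t) gives A = 3/13, so x_p = 3*exp(-4*t)/13.

x = 3*exp(-4*t)/13 + C1*cos(t)*exp(t) + C2*exp(t)*sin(t)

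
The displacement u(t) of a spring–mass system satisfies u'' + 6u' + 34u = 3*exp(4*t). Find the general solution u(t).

Characteristic equation r² + 6r + 34 = 0 has discriminant (6)² - 4·(34) = -100 < 0, so r = -3 ± 5i.
Hence u_h = C1*cos(5*t)*exp(-3*t) + C2*exp(-3*t)*sin(5*t).
Try u_p = A*exp(4*t). Substituting into the equation and dividing by exp(4*t) gives A = 3/74, so u_p = 3*exp(4*t)/74.

u = 3*exp(4*t)/74 + C1*cos(5*t)*exp(-3*t) + C2*exp(-3*t)*sin(5*t)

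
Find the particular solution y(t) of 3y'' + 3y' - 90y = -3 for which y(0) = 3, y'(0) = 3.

Divide through by 3: y'' + y' - 30y = -1.
Characteristic equation r² + r - 30 = 0 factors as (r + 6)(r - 5) = 0, so r = -6, 5.
Hence y_h = C1*exp(-6*t) + C2*exp(5*t).
For the particular solution try y_p = A0. Substituting and matching coefficients of each power of t gives A0 = 1/30, so y_p = 1/30.
General solution: y = 1/30 + C1*exp(-6*t) + C2*exp(5*t).
Apply the initial conditions: y(0) = 1/30 + C1 + C2 = 3 and y'(0) = -6*C1 + 5*C2 = 3. Solving gives C1 = 71/66, C2 = 104/55.

y = 1/30 + 71*exp(-6*t)/66 + 104*exp(5*t)/55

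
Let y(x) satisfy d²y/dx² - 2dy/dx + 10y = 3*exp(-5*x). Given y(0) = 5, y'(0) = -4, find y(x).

y = exp(-5*x)/15 - 43*exp(x)*sin(3*x)/15 + 74*cos(3*x)*exp(x)/15

Characteristic equation r² - 2r + 10 = 0 has discriminant (-2)² - 4·(10) = -36 < 0, so r = 1 ± 3i.
Hence y_h = C1*cos(3*x)*exp(x) + C2*exp(x)*sin(3*x).
Try y_p = A*exp(-5*x). Substituting into the equation and dividing by exp(-5*x) gives A = 1/15, so y_p = exp(-5*x)/15.
General solution: y = exp(-5*x)/15 + C1*cos(3*x)*exp(x) + C2*exp(x)*sin(3*x).
Apply the initial conditions: y(0) = 1/15 + C1 = 5 and y'(0) = -1/3 + C1 + 3*C2 = -4. Solving gives C1 = 74/15, C2 = -43/15.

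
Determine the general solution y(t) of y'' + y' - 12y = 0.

Characteristic equation r² + r - 12 = 0 factors as (r + 4)(r - 3) = 0, so r = -4, 3.
Hence y_h = C1*exp(-4*t) + C2*exp(3*t).

y = C1*exp(-4*t) + C2*exp(3*t)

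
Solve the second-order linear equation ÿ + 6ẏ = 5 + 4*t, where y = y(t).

y = C2 + t**2/3 + 13*t/18 + C1*exp(-6*t)

Characteristic equation r² + 6r = 0 factors as (r + 6)r = 0, so r = -6, 0.
Hence y_h = C1*exp(-6*t) + C2.
Since 0 is a characteristic root (multiplicity 1), multiply the polynomial trial by t: try y_p = t*(A0 + A1*t). Substituting and matching coefficients of each power of t gives A0 = 13/18, A1 = 1/3, so y_p = t^2/3 + 13*t/18.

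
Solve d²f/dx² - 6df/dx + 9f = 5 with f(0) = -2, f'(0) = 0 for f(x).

Characteristic equation r² - 6r + 9 = 0 has discriminant (-6)² - 4·(9) = 0, so r = 3 is a repeated root.
Hence f_h = (C1 + C2*x)*exp(3*x).
For the particular solution try f_p = A0. Substituting and matching coefficients of each power of x gives A0 = 5/9, so f_p = 5/9.
General solution: f = 5/9 + C1*exp(3*x) + C2*x*exp(3*x).
Apply the initial conditions: f(0) = 5/9 + C1 = -2 and f'(0) = C2 + 3*C1 = 0. Solving gives C1 = -23/9, C2 = 23/3.

f = 5/9 - 23*exp(3*x)/9 + 23*x*exp(3*x)/3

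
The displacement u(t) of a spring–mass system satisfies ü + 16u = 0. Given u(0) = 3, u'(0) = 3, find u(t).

u = 3*cos(4*t) + 3*sin(4*t)/4

Characteristic equation r² + 16 = 0 has discriminant (0)² - 4·(16) = -64 < 0, so r = ± 4i.
Hence u_h = C1*cos(4*t) + C2*sin(4*t).
Apply the initial conditions: u(0) = C1 = 3 and u'(0) = 4*C2 = 3. Solving gives C1 = 3, C2 = 3/4.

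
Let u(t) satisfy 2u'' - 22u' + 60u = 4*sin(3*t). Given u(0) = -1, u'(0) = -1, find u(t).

u = -88*exp(5*t)/17 + 7*sin(3*t)/255 + 11*cos(3*t)/255 + 62*exp(6*t)/15

Divide through by 2: u'' - 11u' + 30u = 2*sin(3*t).
Characteristic equation r² - 11r + 30 = 0 factors as (r - 5)(r - 6) = 0, so r = 5, 6.
Hence u_h = C1*exp(5*t) + C2*exp(6*t).
Try u_p = A*cos(3*t) + B*sin(3*t). Substituting and equating the coefficients of cos(3t) and sin(3t) gives A = 11/255, B = 7/255, so u_p = 7*sin(3*t)/255 + 11*cos(3*t)/255.
General solution: u = 7*sin(3*t)/255 + 11*cos(3*t)/255 + C1*exp(5*t) + C2*exp(6*t).
Apply the initial conditions: u(0) = 11/255 + C1 + C2 = -1 and u'(0) = 7/85 + 5*C1 + 6*C2 = -1. Solving gives C1 = -88/17, C2 = 62/15.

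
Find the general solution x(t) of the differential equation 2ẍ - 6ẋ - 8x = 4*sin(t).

x = -5*sin(t)/17 + 3*cos(t)/17 + C1*exp(4*t) + C2*exp(-t)

Divide through by 2: x'' - 3x' - 4x = 2*sin(t).
Characteristic equation r² - 3r - 4 = 0 factors as (r - 4)(r + 1) = 0, so r = 4, -1.
Hence x_h = C1*exp(4*t) + C2*exp(-t).
Try x_p = A*cos(t) + B*sin(t). Substituting and equating the coefficients of cos(t) and sin(t) gives A = 3/17, B = -5/17, so x_p = -5*sin(t)/17 + 3*cos(t)/17.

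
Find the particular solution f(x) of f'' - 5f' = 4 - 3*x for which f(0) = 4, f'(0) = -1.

Characteristic equation r² - 5r = 0 factors as (r - 5)r = 0, so r = 5, 0.
Hence f_h = C1*exp(5*x) + C2.
Since 0 is a characteristic root (multiplicity 1), multiply the polynomial trial by x: try f_p = x*(A0 + A1*x). Substituting and matching coefficients of each power of x gives A0 = -17/25, A1 = 3/10, so f_p = -17*x/25 + 3*x^2/10.
General solution: f = C2 - 17*x/25 + 3*x^2/10 + C1*exp(5*x).
Apply the initial conditions: f(0) = C1 + C2 = 4 and f'(0) = -17/25 + 5*C1 = -1. Solving gives C1 = -8/125, C2 = 508/125.

f = 508/125 - 17*x/25 - 8*exp(5*x)/125 + 3*x**2/10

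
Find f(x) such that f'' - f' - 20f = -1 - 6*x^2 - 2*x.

Characteristic equation r² - r - 20 = 0 factors as (r - 5)(r + 4) = 0, so r = 5, -4.
Hence f_h = C1*exp(5*x) + C2*exp(-4*x).
For the particular solution try f_p = A0 + A1*x + A2*x^2. Substituting and matching coefficients of each power of x gives A0 = 153/2000, A1 = 7/100, A2 = 3/10, so f_p = 153/2000 + 3*x^2/10 + 7*x/100.

f = 153/2000 + 3*x**2/10 + 7*x/100 + C1*exp(5*x) + C2*exp(-4*x)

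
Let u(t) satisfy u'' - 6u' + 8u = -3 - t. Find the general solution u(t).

Characteristic equation r² - 6r + 8 = 0 factors as (r - 2)(r - 4) = 0, so r = 2, 4.
Hence u_h = C1*exp(2*t) + C2*exp(4*t).
For the particular solution try u_p = A0 + A1*t. Substituting and matching coefficients of each power of t gives A0 = -15/32, A1 = -1/8, so u_p = -15/32 - t/8.

u = -15/32 - t/8 + C1*exp(2*t) + C2*exp(4*t)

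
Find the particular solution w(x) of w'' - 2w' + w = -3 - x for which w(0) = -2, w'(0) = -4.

w = -5 - x + 3*exp(x) - 6*x*exp(x)

Characteristic equation r² - 2r + 1 = 0 has discriminant (-2)² - 4·(1) = 0, so r = 1 is a repeated root.
Hence w_h = (C1 + C2*x)*exp(x).
For the particular solution try w_p = A0 + A1*x. Substituting and matching coefficients of each power of x gives A0 = -5, A1 = -1, so w_p = -5 - x.
General solution: w = -5 - x + C1*exp(x) + C2*x*exp(x).
Apply the initial conditions: w(0) = -5 + C1 = -2 and w'(0) = -1 + C1 + C2 = -4. Solving gives C1 = 3, C2 = -6.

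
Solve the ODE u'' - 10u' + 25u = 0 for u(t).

Characteristic equation r² - 10r + 25 = 0 has discriminant (-10)² - 4·(25) = 0, so r = 5 is a repeated root.
Hence u_h = (C1 + C2*t)*exp(5*t).

u = C1*exp(5*t) + C2*t*exp(5*t)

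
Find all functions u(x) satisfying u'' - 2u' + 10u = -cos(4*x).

Characteristic equation r² - 2r + 10 = 0 has discriminant (-2)² - 4·(10) = -36 < 0, so r = 1 ± 3i.
Hence u_h = C1*cos(3*x)*exp(x) + C2*exp(x)*sin(3*x).
Try u_p = A*cos(4*x) + B*sin(4*x). Substituting and equating the coefficients of cos(4x) and sin(4x) gives A = 3/50, B = 2/25, so u_p = 2*sin(4*x)/25 + 3*cos(4*x)/50.

u = 2*sin(4*x)/25 + 3*cos(4*x)/50 + C1*cos(3*x)*exp(x) + C2*exp(x)*sin(3*x)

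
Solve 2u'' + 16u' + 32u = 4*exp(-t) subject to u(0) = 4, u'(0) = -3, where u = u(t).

Divide through by 2: u'' + 8u' + 16u = 2*exp(-t).
Characteristic equation r² + 8r + 16 = 0 has discriminant (8)² - 4·(16) = 0, so r = -4 is a repeated root.
Hence u_h = (C1 + C2*t)*exp(-4*t).
Try u_p = A*exp(-t). Substituting into the equation and dividing by exp(-t) gives A = 2/9, so u_p = 2*exp(-t)/9.
General solution: u = 2*exp(-t)/9 + C1*exp(-4*t) + C2*t*exp(-4*t).
Apply the initial conditions: u(0) = 2/9 + C1 = 4 and u'(0) = -2/9 + C2 - 4*C1 = -3. Solving gives C1 = 34/9, C2 = 37/3.

u = 2*exp(-t)/9 + 34*exp(-4*t)/9 + 37*t*exp(-4*t)/3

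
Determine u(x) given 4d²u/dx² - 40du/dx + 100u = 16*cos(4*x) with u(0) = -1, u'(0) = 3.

u = -1717*exp(5*x)/1681 - 160*sin(4*x)/1681 + 36*cos(4*x)/1681 + 348*x*exp(5*x)/41

Divide through by 4: u'' - 10u' + 25u = 4*cos(4*x).
Characteristic equation r² - 10r + 25 = 0 has discriminant (-10)² - 4·(25) = 0, so r = 5 is a repeated root.
Hence u_h = (C1 + C2*x)*exp(5*x).
Try u_p = A*cos(4*x) + B*sin(4*x). Substituting and equating the coefficients of cos(4x) and sin(4x) gives A = 36/1681, B = -160/1681, so u_p = -160*sin(4*x)/1681 + 36*cos(4*x)/1681.
General solution: u = -160*sin(4*x)/1681 + 36*cos(4*x)/1681 + C1*exp(5*x) + C2*x*exp(5*x).
Apply the initial conditions: u(0) = 36/1681 + C1 = -1 and u'(0) = -640/1681 + C2 + 5*C1 = 3. Solving gives C1 = -1717/1681, C2 = 348/41.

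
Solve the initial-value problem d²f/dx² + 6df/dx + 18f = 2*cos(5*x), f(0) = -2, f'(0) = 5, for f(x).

f = -14*cos(5*x)/949 + 60*sin(5*x)/949 - 1884*cos(3*x)*exp(-3*x)/949 - 1207*exp(-3*x)*sin(3*x)/2847

Characteristic equation r² + 6r + 18 = 0 has discriminant (6)² - 4·(18) = -36 < 0, so r = -3 ± 3i.
Hence f_h = C1*cos(3*x)*exp(-3*x) + C2*exp(-3*x)*sin(3*x).
Try f_p = A*cos(5*x) + B*sin(5*x). Substituting and equating the coefficients of cos(5x) and sin(5x) gives A = -14/949, B = 60/949, so f_p = -14*cos(5*x)/949 + 60*sin(5*x)/949.
General solution: f = -14*cos(5*x)/949 + 60*sin(5*x)/949 + C1*cos(3*x)*exp(-3*x) + C2*exp(-3*x)*sin(3*x).
Apply the initial conditions: f(0) = -14/949 + C1 = -2 and f'(0) = 300/949 - 3*C1 + 3*C2 = 5. Solving gives C1 = -1884/949, C2 = -1207/2847.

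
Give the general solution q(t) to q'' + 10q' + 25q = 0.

Characteristic equation r² + 10r + 25 = 0 has discriminant (10)² - 4·(25) = 0, so r = -5 is a repeated root.
Hence q_h = (C1 + C2*t)*exp(-5*t).

q = C1*exp(-5*t) + C2*t*exp(-5*t)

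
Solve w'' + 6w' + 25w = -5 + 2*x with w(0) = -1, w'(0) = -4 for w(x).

Characteristic equation r² + 6r + 25 = 0 has discriminant (6)² - 4·(25) = -64 < 0, so r = -3 ± 4i.
Hence w_h = C1*cos(4*x)*exp(-3*x) + C2*exp(-3*x)*sin(4*x).
For the particular solution try w_p = A0 + A1*x. Substituting and matching coefficients of each power of x gives A0 = -137/625, A1 = 2/25, so w_p = -137/625 + 2*x/25.
General solution: w = -137/625 + 2*x/25 + C1*cos(4*x)*exp(-3*x) + C2*exp(-3*x)*sin(4*x).
Apply the initial conditions: w(0) = -137/625 + C1 = -1 and w'(0) = 2/25 - 3*C1 + 4*C2 = -4. Solving gives C1 = -488/625, C2 = -2007/1250.

w = -137/625 + 2*x/25 - 2007*exp(-3*x)*sin(4*x)/1250 - 488*cos(4*x)*exp(-3*x)/625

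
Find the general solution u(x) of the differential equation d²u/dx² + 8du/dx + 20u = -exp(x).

u = -exp(x)/29 + C1*cos(2*x)*exp(-4*x) + C2*exp(-4*x)*sin(2*x)

Characteristic equation r² + 8r + 20 = 0 has discriminant (8)² - 4·(20) = -16 < 0, so r = -4 ± 2i.
Hence u_h = C1*cos(2*x)*exp(-4*x) + C2*exp(-4*x)*sin(2*x).
Try u_p = A*exp(x). Substituting into the equation and dividing by exp(x) gives A = -1/29, so u_p = -exp(x)/29.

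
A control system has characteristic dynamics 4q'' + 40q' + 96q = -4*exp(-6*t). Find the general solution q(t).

Divide through by 4: q'' + 10q' + 24q = -exp(-6*t).
Characteristic equation r² + 10r + 24 = 0 factors as (r + 6)(r + 4) = 0, so r = -6, -4.
Hence q_h = C1*exp(-6*t) + C2*exp(-4*t).
Since exp(-6*t) solves the homogeneous equation (r = -6 is a root of multiplicity 1), multiply the trial by t. Try q_p = A*t*exp(-6*t). Substituting into the equation and dividing by exp(-6*t) gives A = 1/2, so q_p = t*exp(-6*t)/2.

q = C1*exp(-6*t) + C2*exp(-4*t) + t*exp(-6*t)/2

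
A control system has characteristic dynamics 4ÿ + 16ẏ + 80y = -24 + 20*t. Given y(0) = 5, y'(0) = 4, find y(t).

Divide through by 4: y'' + 4y' + 20y = -6 + 5*t.
Characteristic equation r² + 4r + 20 = 0 has discriminant (4)² - 4·(20) = -64 < 0, so r = -2 ± 4i.
Hence y_h = C1*cos(4*t)*exp(-2*t) + C2*exp(-2*t)*sin(4*t).
For the particular solution try y_p = A0 + A1*t. Substituting and matching coefficients of each power of t gives A0 = -7/20, A1 = 1/4, so y_p = -7/20 + t/4.
General solution: y = -7/20 + t/4 + C1*cos(4*t)*exp(-2*t) + C2*exp(-2*t)*sin(4*t).
Apply the initial conditions: y(0) = -7/20 + C1 = 5 and y'(0) = 1/4 - 2*C1 + 4*C2 = 4. Solving gives C1 = 107/20, C2 = 289/80.

y = -7/20 + t/4 + 107*cos(4*t)*exp(-2*t)/20 + 289*exp(-2*t)*sin(4*t)/80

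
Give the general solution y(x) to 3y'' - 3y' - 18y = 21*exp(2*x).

Divide through by 3: y'' - y' - 6y = 7*exp(2*x).
Characteristic equation r² - r - 6 = 0 factors as (r + 2)(r - 3) = 0, so r = -2, 3.
Hence y_h = C1*exp(-2*x) + C2*exp(3*x).
Try y_p = A*exp(2*x). Substituting into the equation and dividing by exp(2*x) gives A = -7/4, so y_p = -7*exp(2*x)/4.

y = -7*exp(2*x)/4 + C1*exp(-2*x) + C2*exp(3*x)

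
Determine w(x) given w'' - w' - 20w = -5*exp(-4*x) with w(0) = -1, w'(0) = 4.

w = -76*exp(-4*x)/81 - 5*exp(5*x)/81 + 5*x*exp(-4*x)/9

Characteristic equation r² - r - 20 = 0 factors as (r + 4)(r - 5) = 0, so r = -4, 5.
Hence w_h = C1*exp(-4*x) + C2*exp(5*x).
Since exp(-4*x) solves the homogeneous equation (r = -4 is a root of multiplicity 1), multiply the trial by x. Try w_p = A*x*exp(-4*x). Substituting into the equation and dividing by exp(-4*x) gives A = 5/9, so w_p = 5*x*exp(-4*x)/9.
General solution: w = C1*exp(-4*x) + C2*exp(5*x) + 5*x*exp(-4*x)/9.
Apply the initial conditions: w(0) = C1 + C2 = -1 and w'(0) = 5/9 - 4*C1 + 5*C2 = 4. Solving gives C1 = -76/81, C2 = -5/81.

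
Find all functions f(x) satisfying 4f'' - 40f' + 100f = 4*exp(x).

Divide through by 4: f'' - 10f' + 25f = exp(x).
Characteristic equation r² - 10r + 25 = 0 has discriminant (-10)² - 4·(25) = 0, so r = 5 is a repeated root.
Hence f_h = (C1 + C2*x)*exp(5*x).
Try f_p = A*exp(x). Substituting into the equation and dividing by exp(x) gives A = 1/16, so f_p = exp(x)/16.

f = exp(x)/16 + C1*exp(5*x) + C2*x*exp(5*x)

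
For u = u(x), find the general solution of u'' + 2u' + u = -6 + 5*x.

Characteristic equation r² + 2r + 1 = 0 has discriminant (2)² - 4·(1) = 0, so r = -1 is a repeated root.
Hence u_h = (C1 + C2*x)*exp(-x).
For the particular solution try u_p = A0 + A1*x. Substituting and matching coefficients of each power of x gives A0 = -16, A1 = 5, so u_p = -16 + 5*x.

u = -16 + 5*x + C1*exp(-x) + C2*x*exp(-x)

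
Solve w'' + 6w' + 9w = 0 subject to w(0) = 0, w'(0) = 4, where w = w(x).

w = 4*x*exp(-3*x)

Characteristic equation r² + 6r + 9 = 0 has discriminant (6)² - 4·(9) = 0, so r = -3 is a repeated root.
Hence w_h = (C1 + C2*x)*exp(-3*x).
Apply the initial conditions: w(0) = C1 = 0 and w'(0) = C2 - 3*C1 = 4. Solving gives C1 = 0, C2 = 4.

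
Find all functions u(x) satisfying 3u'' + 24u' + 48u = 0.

Divide through by 3: u'' + 8u' + 16u = 0.
Characteristic equation r² + 8r + 16 = 0 has discriminant (8)² - 4·(16) = 0, so r = -4 is a repeated root.
Hence u_h = (C1 + C2*x)*exp(-4*x).

u = C1*exp(-4*x) + C2*x*exp(-4*x)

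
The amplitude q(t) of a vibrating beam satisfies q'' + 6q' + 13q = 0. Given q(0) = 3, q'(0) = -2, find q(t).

q = 3*cos(2*t)*exp(-3*t) + 7*exp(-3*t)*sin(2*t)/2

Characteristic equation r² + 6r + 13 = 0 has discriminant (6)² - 4·(13) = -16 < 0, so r = -3 ± 2i.
Hence q_h = C1*cos(2*t)*exp(-3*t) + C2*exp(-3*t)*sin(2*t).
Apply the initial conditions: q(0) = C1 = 3 and q'(0) = -3*C1 + 2*C2 = -2. Solving gives C1 = 3, C2 = 7/2.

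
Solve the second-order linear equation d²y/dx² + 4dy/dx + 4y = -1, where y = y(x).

y = -1/4 + C1*exp(-2*x) + C2*x*exp(-2*x)

Characteristic equation r² + 4r + 4 = 0 has discriminant (4)² - 4·(4) = 0, so r = -2 is a repeated root.
Hence y_h = (C1 + C2*x)*exp(-2*x).
For the particular solution try y_p = A0. Substituting and matching coefficients of each power of x gives A0 = -1/4, so y_p = -1/4.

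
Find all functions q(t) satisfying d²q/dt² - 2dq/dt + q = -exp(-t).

Characteristic equation r² - 2r + 1 = 0 has discriminant (-2)² - 4·(1) = 0, so r = 1 is a repeated root.
Hence q_h = (C1 + C2*t)*exp(t).
Try q_p = A*exp(-t). Substituting into the equation and dividing by exp(-t) gives A = -1/4, so q_p = -exp(-t)/4.

q = -exp(-t)/4 + C1*exp(t) + C2*t*exp(t)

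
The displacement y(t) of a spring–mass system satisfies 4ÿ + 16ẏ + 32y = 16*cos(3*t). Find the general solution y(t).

y = -4*cos(3*t)/145 + 48*sin(3*t)/145 + C1*cos(2*t)*exp(-2*t) + C2*exp(-2*t)*sin(2*t)

Divide through by 4: y'' + 4y' + 8y = 4*cos(3*t).
Characteristic equation r² + 4r + 8 = 0 has discriminant (4)² - 4·(8) = -16 < 0, so r = -2 ± 2i.
Hence y_h = C1*cos(2*t)*exp(-2*t) + C2*exp(-2*t)*sin(2*t).
Try y_p = A*cos(3*t) + B*sin(3*t). Substituting and equating the coefficients of cos(3t) and sin(3t) gives A = -4/145, B = 48/145, so y_p = -4*cos(3*t)/145 + 48*sin(3*t)/145.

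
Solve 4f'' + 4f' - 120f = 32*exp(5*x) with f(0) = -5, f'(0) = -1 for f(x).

Divide through by 4: f'' + f' - 30f = 8*exp(5*x).
Characteristic equation r² + r - 30 = 0 factors as (r + 6)(r - 5) = 0, so r = -6, 5.
Hence f_h = C1*exp(-6*x) + C2*exp(5*x).
Since exp(5*x) solves the homogeneous equation (r = 5 is a root of multiplicity 1), multiply the trial by x. Try f_p = A*x*exp(5*x). Substituting into the equation and dividing by exp(5*x) gives A = 8/11, so f_p = 8*x*exp(5*x)/11.
General solution: f = C1*exp(-6*x) + C2*exp(5*x) + 8*x*exp(5*x)/11.
Apply the initial conditions: f(0) = C1 + C2 = -5 and f'(0) = 8/11 - 6*C1 + 5*C2 = -1. Solving gives C1 = -256/121, C2 = -349/121.

f = -349*exp(5*x)/121 - 256*exp(-6*x)/121 + 8*x*exp(5*x)/11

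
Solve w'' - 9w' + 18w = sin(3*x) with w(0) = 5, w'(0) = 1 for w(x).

w = -209*exp(6*x)/45 + cos(3*x)/30 + sin(3*x)/90 + 173*exp(3*x)/18

Characteristic equation r² - 9r + 18 = 0 factors as (r - 6)(r - 3) = 0, so r = 6, 3.
Hence w_h = C1*exp(6*x) + C2*exp(3*x).
Try w_p = A*cos(3*x) + B*sin(3*x). Substituting and equating the coefficients of cos(3x) and sin(3x) gives A = 1/30, B = 1/90, so w_p = cos(3*x)/30 + sin(3*x)/90.
General solution: w = cos(3*x)/30 + sin(3*x)/90 + C1*exp(6*x) + C2*exp(3*x).
Apply the initial conditions: w(0) = 1/30 + C1 + C2 = 5 and w'(0) = 1/30 + 3*C2 + 6*C1 = 1. Solving gives C1 = -209/45, C2 = 173/18.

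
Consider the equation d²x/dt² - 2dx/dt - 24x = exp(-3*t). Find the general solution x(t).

Characteristic equation r² - 2r - 24 = 0 factors as (r + 4)(r - 6) = 0, so r = -4, 6.
Hence x_h = C1*exp(-4*t) + C2*exp(6*t).
Try x_p = A*exp(-3*t). Substituting into the equation and dividing by exp(-3*t) gives A = -1/9, so x_p = -exp(-3*t)/9.

x = -exp(-3*t)/9 + C1*exp(-4*t) + C2*exp(6*t)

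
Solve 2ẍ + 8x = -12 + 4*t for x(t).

Divide through by 2: x'' + 4x = -6 + 2*t.
Characteristic equation r² + 4 = 0 has discriminant (0)² - 4·(4) = -16 < 0, so r = ± 2i.
Hence x_h = C1*cos(2*t) + C2*sin(2*t).
For the particular solution try x_p = A0 + A1*t. Substituting and matching coefficients of each power of t gives A0 = -3/2, A1 = 1/2, so x_p = -3/2 + t/2.

x = -3/2 + t/2 + C1*cos(2*t) + C2*sin(2*t)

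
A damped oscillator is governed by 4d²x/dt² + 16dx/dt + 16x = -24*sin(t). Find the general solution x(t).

x = -18*sin(t)/25 + 24*cos(t)/25 + C1*exp(-2*t) + C2*t*exp(-2*t)

Divide through by 4: x'' + 4x' + 4x = -6*sin(t).
Characteristic equation r² + 4r + 4 = 0 has discriminant (4)² - 4·(4) = 0, so r = -2 is a repeated root.
Hence x_h = (C1 + C2*t)*exp(-2*t).
Try x_p = A*cos(t) + B*sin(t). Substituting and equating the coefficients of cos(t) and sin(t) gives A = 24/25, B = -18/25, so x_p = -18*sin(t)/25 + 24*cos(t)/25.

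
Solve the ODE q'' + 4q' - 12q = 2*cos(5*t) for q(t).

Characteristic equation r² + 4r - 12 = 0 factors as (r - 2)(r + 6) = 0, so r = 2, -6.
Hence q_h = C1*exp(2*t) + C2*exp(-6*t).
Try q_p = A*cos(5*t) + B*sin(5*t). Substituting and equating the coefficients of cos(5t) and sin(5t) gives A = -74/1769, B = 40/1769, so q_p = -74*cos(5*t)/1769 + 40*sin(5*t)/1769.

q = -74*cos(5*t)/1769 + 40*sin(5*t)/1769 + C1*exp(2*t) + C2*exp(-6*t)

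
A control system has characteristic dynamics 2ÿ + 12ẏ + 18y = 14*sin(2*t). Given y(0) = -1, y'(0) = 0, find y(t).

y = -85*exp(-3*t)/169 - 84*cos(2*t)/169 + 35*sin(2*t)/169 - 25*t*exp(-3*t)/13

Divide through by 2: y'' + 6y' + 9y = 7*sin(2*t).
Characteristic equation r² + 6r + 9 = 0 has discriminant (6)² - 4·(9) = 0, so r = -3 is a repeated root.
Hence y_h = (C1 + C2*t)*exp(-3*t).
Try y_p = A*cos(2*t) + B*sin(2*t). Substituting and equating the coefficients of cos(2t) and sin(2t) gives A = -84/169, B = 35/169, so y_p = -84*cos(2*t)/169 + 35*sin(2*t)/169.
General solution: y = -84*cos(2*t)/169 + 35*sin(2*t)/169 + C1*exp(-3*t) + C2*t*exp(-3*t).
Apply the initial conditions: y(0) = -84/169 + C1 = -1 and y'(0) = 70/169 + C2 - 3*C1 = 0. Solving gives C1 = -85/169, C2 = -25/13.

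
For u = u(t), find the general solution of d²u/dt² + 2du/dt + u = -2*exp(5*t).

Characteristic equation r² + 2r + 1 = 0 has discriminant (2)² - 4·(1) = 0, so r = -1 is a repeated root.
Hence u_h = (C1 + C2*t)*exp(-t).
Try u_p = A*exp(5*t). Substituting into the equation and dividing by exp(5*t) gives A = -1/18, so u_p = -exp(5*t)/18.

u = -exp(5*t)/18 + C1*exp(-t) + C2*t*exp(-t)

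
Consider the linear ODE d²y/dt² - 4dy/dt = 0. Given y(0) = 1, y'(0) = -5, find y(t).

Characteristic equation r² - 4r = 0 factors as (r - 4)r = 0, so r = 4, 0.
Hence y_h = C1*exp(4*t) + C2.
Apply the initial conditions: y(0) = C1 + C2 = 1 and y'(0) = 4*C1 = -5. Solving gives C1 = -5/4, C2 = 9/4.

y = 9/4 - 5*exp(4*t)/4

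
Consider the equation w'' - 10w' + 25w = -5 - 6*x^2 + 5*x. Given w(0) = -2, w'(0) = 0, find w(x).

Characteristic equation r² - 10r + 25 = 0 has discriminant (-10)² - 4·(25) = 0, so r = 5 is a repeated root.
Hence w_h = (C1 + C2*x)*exp(5*x).
For the particular solution try w_p = A0 + A1*x + A2*x^2. Substituting and matching coefficients of each power of x gives A0 = -111/625, A1 = 1/125, A2 = -6/25, so w_p = -111/625 - 6*x^2/25 + x/125.
General solution: w = -111/625 - 6*x^2/25 + x/125 + C1*exp(5*x) + C2*x*exp(5*x).
Apply the initial conditions: w(0) = -111/625 + C1 = -2 and w'(0) = 1/125 + C2 + 5*C1 = 0. Solving gives C1 = -1139/625, C2 = 1138/125.

w = -111/625 - 1139*exp(5*x)/625 - 6*x**2/25 + x/125 + 1138*x*exp(5*x)/125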